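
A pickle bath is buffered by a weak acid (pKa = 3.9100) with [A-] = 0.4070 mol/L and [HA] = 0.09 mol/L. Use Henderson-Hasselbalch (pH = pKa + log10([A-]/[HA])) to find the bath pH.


ratio = [A-] / [HA] = 0.4070 / 0.09 = 4.5222
log10(ratio) = 0.6554
pH = pKa + log10(ratio) = 3.9100 + 0.6554 = 4.5654


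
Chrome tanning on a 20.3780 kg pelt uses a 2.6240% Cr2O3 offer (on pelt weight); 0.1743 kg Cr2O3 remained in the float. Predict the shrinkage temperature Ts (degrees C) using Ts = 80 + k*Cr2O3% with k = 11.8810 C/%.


Offered = pelt * offer_pct / 100 = 20.3780 * 2.6240 / 100 = 0.5347 kg
Uptake = offered - residual = 0.5347 - 0.1743 = 0.3604 kg
Cr2O3% on pelt = uptake / pelt * 100 = 0.3604 / 20.3780 * 100 = 1.7687 %
Ts = 80 + k * Cr2O3% = 80 + 11.8810 * 1.7687 = 101.0135 C


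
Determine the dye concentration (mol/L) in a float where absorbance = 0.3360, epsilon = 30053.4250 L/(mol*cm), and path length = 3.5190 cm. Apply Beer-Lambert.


Formula: c = A / (epsilon * l)
Substituting: c = 0.3360 / (30053.4250 * 3.5190)
Result: 3.1771e-06 mol/L


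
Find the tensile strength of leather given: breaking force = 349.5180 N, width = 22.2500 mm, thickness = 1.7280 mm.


Formula: TS = force / (width * thickness)
Substituting: TS = 349.5180 / (22.2500 * 1.7280)
Result: 9.0907 N/mm^2


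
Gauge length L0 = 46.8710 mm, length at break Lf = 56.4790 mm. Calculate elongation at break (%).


Formula: Elongation = (Lf - L0) / L0 * 100
Substituting: Elongation = (56.4790 - 46.8710) / 46.8710 * 100
Result: 20.4988 %


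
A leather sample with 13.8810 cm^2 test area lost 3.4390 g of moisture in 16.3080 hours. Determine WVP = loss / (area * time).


Formula: WVP = loss / (area * time)
Substituting: WVP = 3.4390 / (13.8810 * 16.3080)
Result: 0.0151919 g/(cm^2*hr)


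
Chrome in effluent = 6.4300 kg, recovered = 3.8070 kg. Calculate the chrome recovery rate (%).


Formula: Recovery = recovered / input * 100
Substituting: Recovery = 3.8070 / 6.4300 * 100
Result: 59.2068 %


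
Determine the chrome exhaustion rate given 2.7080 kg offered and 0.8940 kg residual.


Formula: Uptake = (offered - residual) / offered * 100
Substituting: Uptake = (2.7080 - 0.8940) / 2.7080 * 100
Result: 66.9867 %


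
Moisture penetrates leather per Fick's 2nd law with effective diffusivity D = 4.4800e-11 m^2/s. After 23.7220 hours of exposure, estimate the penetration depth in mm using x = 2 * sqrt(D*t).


t = 23.7220 hr * 3600 = 85399.2000 s
D * t = 4.4800e-11 * 85399.2000 = 3.8259e-06
x = 2 * sqrt(D*t) = 2 * sqrt(3.8259e-06) = 0.00391197 m = 3.9120 mm


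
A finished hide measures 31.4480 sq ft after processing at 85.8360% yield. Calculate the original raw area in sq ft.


Formula: raw = finished * 100 / yield
Substituting: raw = 31.4480 * 100 / 85.8360
Result: 36.6373 sq ft


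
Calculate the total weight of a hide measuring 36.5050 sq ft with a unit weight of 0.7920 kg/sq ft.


Formula: Weight = area * weight_per_sqft
Substituting: Weight = 36.5050 * 0.7920
Result: 28.9120 kg


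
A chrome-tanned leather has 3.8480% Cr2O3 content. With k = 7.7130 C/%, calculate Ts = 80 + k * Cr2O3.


Formula: Ts = 80 + k * Cr2O3
Substituting: Ts = 80 + 7.7130 * 3.8480
Result: 109.6796 C


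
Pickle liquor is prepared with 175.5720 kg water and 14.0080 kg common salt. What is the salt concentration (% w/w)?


Formula: Conc = salt / (water + salt) * 100
Substituting: Conc = 14.0080 / (175.5720 + 14.0080) * 100
Result: 7.3890 %


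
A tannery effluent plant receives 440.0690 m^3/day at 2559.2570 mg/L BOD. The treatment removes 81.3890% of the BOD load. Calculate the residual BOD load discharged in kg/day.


Load_in = volume * conc / 1000 = 440.0690 * 2559.2570 / 1000 = 1126.2497 kg/day
Removed = Load_in * eff / 100 = 1126.2497 * 81.3890 / 100 = 916.6433 kg/day
Load_out = Load_in - Removed = 1126.2497 - 916.6433 = 209.6063 kg/day


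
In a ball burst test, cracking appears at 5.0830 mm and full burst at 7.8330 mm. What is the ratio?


Formula: Ratio = crack / burst
Substituting: Ratio = 5.0830 / 7.8330
Result: 0.6489


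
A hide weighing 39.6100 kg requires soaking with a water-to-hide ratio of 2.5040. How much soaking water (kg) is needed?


Formula: Water = hide_weight * ratio
Substituting: Water = 39.6100 * 2.5040
Result: 99.1834 kg


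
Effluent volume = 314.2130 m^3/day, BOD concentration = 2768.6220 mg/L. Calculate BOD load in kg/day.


Formula: BOD_load = volume * conc / 1000
Substituting: BOD_load = 314.2130 * 2768.6220 / 1000
Result: 869.9370 kg/day


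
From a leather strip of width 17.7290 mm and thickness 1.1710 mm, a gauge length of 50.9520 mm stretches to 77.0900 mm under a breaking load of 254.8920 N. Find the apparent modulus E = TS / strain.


TS = F / (w * t) = 254.8920 / (17.7290 * 1.1710) = 12.2776 N/mm^2
strain = (Lf - L0) / L0 = (77.0900 - 50.9520) / 50.9520 = 0.5130
E = TS / strain = 12.2776 / 0.5130 = 23.9334 N/mm^2


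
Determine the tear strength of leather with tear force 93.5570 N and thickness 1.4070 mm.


Formula: Tear strength = force / thickness
Substituting: Tear strength = 93.5570 / 1.4070
Result: 66.4940 N/mm


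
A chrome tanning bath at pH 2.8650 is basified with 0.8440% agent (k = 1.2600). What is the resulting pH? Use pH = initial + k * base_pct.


Formula: pH_final = pH_initial + k * base_pct
Substituting: pH_final = 2.8650 + 1.2600 * 0.8440
Result: 3.9284


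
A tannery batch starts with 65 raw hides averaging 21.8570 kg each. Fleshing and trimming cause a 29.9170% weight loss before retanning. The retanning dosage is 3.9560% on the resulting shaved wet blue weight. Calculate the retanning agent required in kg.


Total_raw = N * avg_wt = 65 * 21.8570 = 1420.7050 kg
Substrate = Total_raw * (1 - loss/100) = 1420.7050 * (1 - 29.9170/100) = 995.6727 kg
Retan = Substrate * pct / 100 = 995.6727 * 3.9560 / 100 = 39.3888 kg


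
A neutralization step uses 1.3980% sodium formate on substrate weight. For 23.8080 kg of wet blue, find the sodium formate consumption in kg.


Formula: Neutralizer = substrate * pct / 100
Substituting: Neutralizer = 23.8080 * 1.3980 / 100
Result: 0.3328 kg


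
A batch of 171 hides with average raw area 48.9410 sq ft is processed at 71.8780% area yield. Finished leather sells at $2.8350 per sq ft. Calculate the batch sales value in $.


Raw_total = N * avg_area = 171 * 48.9410 = 8368.9110 sq ft
Finished = Raw_total * yield / 100 = 8368.9110 * 71.8780 / 100 = 6015.4058 sq ft
Value = Finished * price = 6015.4058 * 2.8350 = 17053.6756 $


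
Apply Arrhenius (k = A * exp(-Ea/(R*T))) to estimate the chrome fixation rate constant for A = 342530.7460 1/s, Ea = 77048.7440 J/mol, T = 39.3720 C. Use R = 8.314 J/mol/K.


T_K = T_C + 273.15 = 39.3720 + 273.15 = 312.5220 K
exponent = -Ea / (R * T_K) = -77048.7440 / (8.314 * 312.5220) = -29.6534
k = A * exp(exponent) = 342530.7460 * exp(-29.6534) = 4.5329e-08 1/s


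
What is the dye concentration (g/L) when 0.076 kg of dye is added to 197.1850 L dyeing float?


Formula: Conc = dye_mass(kg) / volume(L) * 1000
Substituting: Conc = 0.076 / 197.1850 * 1000
Result: 0.3854 g/L


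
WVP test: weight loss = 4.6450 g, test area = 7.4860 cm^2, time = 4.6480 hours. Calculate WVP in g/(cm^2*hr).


Formula: WVP = loss / (area * time)
Substituting: WVP = 4.6450 / (7.4860 * 4.6480)
Result: 0.1335 g/(cm^2*hr)


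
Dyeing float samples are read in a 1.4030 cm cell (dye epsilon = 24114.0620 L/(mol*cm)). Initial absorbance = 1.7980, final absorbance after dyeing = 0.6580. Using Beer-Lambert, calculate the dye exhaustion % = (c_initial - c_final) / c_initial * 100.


c_initial = A_i / (epsilon * l) = 1.7980 / (24114.0620 * 1.4030) = 5.3145e-05 mol/L
c_final = A_f / (epsilon * l) = 0.6580 / (24114.0620 * 1.4030) = 1.9449e-05 mol/L
Exhaustion = (c_initial - c_final) / c_initial * 100 = (5.3145e-05 - 1.9449e-05) / 5.3145e-05 * 100 = 63.4038 %


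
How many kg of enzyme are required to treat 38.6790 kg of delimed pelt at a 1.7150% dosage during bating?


Formula: Enzyme = substrate * pct / 100
Substituting: Enzyme = 38.6790 * 1.7150 / 100
Result: 0.6633 kg


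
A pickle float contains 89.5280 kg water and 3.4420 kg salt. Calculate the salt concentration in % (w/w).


Formula: Conc = salt / (water + salt) * 100
Substituting: Conc = 3.4420 / (89.5280 + 3.4420) * 100
Result: 3.7023 %


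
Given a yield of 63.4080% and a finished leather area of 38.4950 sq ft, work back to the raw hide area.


Formula: raw = finished * 100 / yield
Substituting: raw = 38.4950 * 100 / 63.4080
Result: 60.7100 sq ft


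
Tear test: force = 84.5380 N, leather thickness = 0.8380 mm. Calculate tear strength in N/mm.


Formula: Tear strength = force / thickness
Substituting: Tear strength = 84.5380 / 0.8380
Result: 100.8807 N/mm


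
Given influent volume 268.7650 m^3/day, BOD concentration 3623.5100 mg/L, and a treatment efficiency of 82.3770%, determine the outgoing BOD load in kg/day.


Load_in = volume * conc / 1000 = 268.7650 * 3623.5100 / 1000 = 973.8727 kg/day
Removed = Load_in * eff / 100 = 973.8727 * 82.3770 / 100 = 802.2471 kg/day
Load_out = Load_in - Removed = 973.8727 - 802.2471 = 171.6256 kg/day


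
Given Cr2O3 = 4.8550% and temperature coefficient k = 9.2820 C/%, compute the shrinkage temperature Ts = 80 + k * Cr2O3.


Formula: Ts = 80 + k * Cr2O3
Substituting: Ts = 80 + 9.2820 * 4.8550
Result: 125.0641 C


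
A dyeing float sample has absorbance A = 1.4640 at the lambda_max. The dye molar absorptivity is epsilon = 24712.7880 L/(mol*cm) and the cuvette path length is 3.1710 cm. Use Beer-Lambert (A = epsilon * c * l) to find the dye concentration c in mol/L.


Formula: c = A / (epsilon * l)
Substituting: c = 1.4640 / (24712.7880 * 3.1710)
Result: 1.8682e-05 mol/L


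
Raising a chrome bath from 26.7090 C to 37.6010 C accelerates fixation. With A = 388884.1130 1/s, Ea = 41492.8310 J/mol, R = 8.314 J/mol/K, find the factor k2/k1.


T1 = 26.7090 + 273.15 = 299.8590 K; T2 = 37.6010 + 273.15 = 310.7510 K
k1 = A * exp(-Ea/(R*T1)) = 388884.1130 * exp(-41492.8310/(8.314*299.8590)) = 0.0229942 1/s
k2 = A * exp(-Ea/(R*T2)) = 388884.1130 * exp(-41492.8310/(8.314*310.7510)) = 0.041207 1/s
k2/k1 = 0.041207 / 0.0229942 = 1.7921


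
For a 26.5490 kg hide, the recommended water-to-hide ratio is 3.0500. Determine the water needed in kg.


Formula: Water = hide_weight * ratio
Substituting: Water = 26.5490 * 3.0500
Result: 80.9744 kg


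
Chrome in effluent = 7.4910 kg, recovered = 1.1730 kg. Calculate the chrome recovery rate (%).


Formula: Recovery = recovered / input * 100
Substituting: Recovery = 1.1730 / 7.4910 * 100
Result: 15.6588 %


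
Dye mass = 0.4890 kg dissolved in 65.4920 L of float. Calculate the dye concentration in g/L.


Formula: Conc = dye_mass(kg) / volume(L) * 1000
Substituting: Conc = 0.4890 / 65.4920 * 1000
Result: 7.4666 g/L


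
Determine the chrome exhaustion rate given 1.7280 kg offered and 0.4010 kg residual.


Formula: Uptake = (offered - residual) / offered * 100
Substituting: Uptake = (1.7280 - 0.4010) / 1.7280 * 100
Result: 76.7940 %


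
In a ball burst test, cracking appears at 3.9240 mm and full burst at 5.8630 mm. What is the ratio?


Formula: Ratio = crack / burst
Substituting: Ratio = 3.9240 / 5.8630
Result: 0.6693


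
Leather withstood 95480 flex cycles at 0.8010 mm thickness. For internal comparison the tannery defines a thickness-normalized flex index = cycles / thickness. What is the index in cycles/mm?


Formula: Index = cycles / thickness
Substituting: Index = 95480 / 0.8010
Result: 119200.9988 cycles/mm


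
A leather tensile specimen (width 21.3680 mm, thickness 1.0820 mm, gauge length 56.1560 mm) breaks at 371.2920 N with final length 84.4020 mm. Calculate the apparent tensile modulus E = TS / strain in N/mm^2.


TS = F / (w * t) = 371.2920 / (21.3680 * 1.0820) = 16.0592 N/mm^2
strain = (Lf - L0) / L0 = (84.4020 - 56.1560) / 56.1560 = 0.5030
E = TS / strain = 16.0592 / 0.5030 = 31.9274 N/mm^2


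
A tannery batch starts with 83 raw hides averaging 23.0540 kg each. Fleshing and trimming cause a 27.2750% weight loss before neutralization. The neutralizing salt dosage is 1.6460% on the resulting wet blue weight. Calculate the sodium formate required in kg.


Total_raw = N * avg_wt = 83 * 23.0540 = 1913.4820 kg
Substrate = Total_raw * (1 - loss/100) = 1913.4820 * (1 - 27.2750/100) = 1391.5798 kg
Neutralizer = Substrate * pct / 100 = 1391.5798 * 1.6460 / 100 = 22.9054 kg


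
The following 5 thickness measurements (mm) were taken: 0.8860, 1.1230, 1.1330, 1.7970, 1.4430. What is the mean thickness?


Formula: Average = sum / n
Substituting: Average = 6.3820 / 5
Result: 1.2764 mm


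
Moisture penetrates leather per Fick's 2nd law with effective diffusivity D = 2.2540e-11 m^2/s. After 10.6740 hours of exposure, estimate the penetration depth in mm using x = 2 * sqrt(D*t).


t = 10.6740 hr * 3600 = 38426.4000 s
D * t = 2.2540e-11 * 38426.4000 = 8.6613e-07
x = 2 * sqrt(D*t) = 2 * sqrt(8.6613e-07) = 0.00186132 m = 1.8613 mm


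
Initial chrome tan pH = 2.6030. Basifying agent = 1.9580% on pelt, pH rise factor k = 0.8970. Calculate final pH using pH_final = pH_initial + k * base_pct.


Formula: pH_final = pH_initial + k * base_pct
Substituting: pH_final = 2.6030 + 0.8970 * 1.9580
Result: 4.3593


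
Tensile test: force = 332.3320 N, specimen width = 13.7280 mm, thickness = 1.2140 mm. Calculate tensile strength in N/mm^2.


Formula: TS = force / (width * thickness)
Substituting: TS = 332.3320 / (13.7280 * 1.2140)
Result: 19.9410 N/mm^2


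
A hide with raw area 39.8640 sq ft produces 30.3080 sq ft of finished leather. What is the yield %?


Formula: Yield = finished / raw * 100
Substituting: Yield = 30.3080 / 39.8640 * 100
Result: 76.0285 %


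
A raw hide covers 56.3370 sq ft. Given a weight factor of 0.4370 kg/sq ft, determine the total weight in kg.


Formula: Weight = area * weight_per_sqft
Substituting: Weight = 56.3370 * 0.4370
Result: 24.6193 kg


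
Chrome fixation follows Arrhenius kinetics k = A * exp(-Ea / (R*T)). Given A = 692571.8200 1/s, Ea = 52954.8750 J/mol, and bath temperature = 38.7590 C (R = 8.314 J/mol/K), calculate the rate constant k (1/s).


T_K = T_C + 273.15 = 38.7590 + 273.15 = 311.9090 K
exponent = -Ea / (R * T_K) = -52954.8750 / (8.314 * 311.9090) = -20.4206
k = A * exp(exponent) = 692571.8200 * exp(-20.4206) = 9.3739e-04 1/s


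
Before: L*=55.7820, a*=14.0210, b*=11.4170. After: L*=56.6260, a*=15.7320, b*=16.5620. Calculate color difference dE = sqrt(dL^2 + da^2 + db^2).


dL = 0.8440, da = 1.7110, db = 5.1450
dE = sqrt(0.8440^2 + 1.7110^2 + 5.1450^2) = 5.4873


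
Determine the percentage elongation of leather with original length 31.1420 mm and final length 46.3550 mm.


Formula: Elongation = (Lf - L0) / L0 * 100
Substituting: Elongation = (46.3550 - 31.1420) / 31.1420 * 100
Result: 48.8504 %


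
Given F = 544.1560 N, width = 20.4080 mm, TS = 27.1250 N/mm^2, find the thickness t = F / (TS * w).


Formula: t = F / (TS * w)
Substituting: t = 544.1560 / (27.1250 * 20.4080)
Result: 0.9830 mm


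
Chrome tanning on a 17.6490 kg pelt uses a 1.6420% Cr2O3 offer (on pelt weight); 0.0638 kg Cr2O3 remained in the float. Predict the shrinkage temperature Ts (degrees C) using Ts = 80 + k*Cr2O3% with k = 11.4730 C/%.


Offered = pelt * offer_pct / 100 = 17.6490 * 1.6420 / 100 = 0.2898 kg
Uptake = offered - residual = 0.2898 - 0.0638 = 0.2260 kg
Cr2O3% on pelt = uptake / pelt * 100 = 0.2260 / 17.6490 * 100 = 1.2805 %
Ts = 80 + k * Cr2O3% = 80 + 11.4730 * 1.2805 = 94.6913 C


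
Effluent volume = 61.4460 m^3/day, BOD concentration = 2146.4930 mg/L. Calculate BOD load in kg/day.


Formula: BOD_load = volume * conc / 1000
Substituting: BOD_load = 61.4460 * 2146.4930 / 1000
Result: 131.8934 kg/day


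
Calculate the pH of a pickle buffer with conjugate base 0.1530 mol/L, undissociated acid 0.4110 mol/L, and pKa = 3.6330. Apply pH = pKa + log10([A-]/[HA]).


ratio = [A-] / [HA] = 0.1530 / 0.4110 = 0.3723
log10(ratio) = -0.4292
pH = pKa + log10(ratio) = 3.6330 - 0.4292 = 3.2038


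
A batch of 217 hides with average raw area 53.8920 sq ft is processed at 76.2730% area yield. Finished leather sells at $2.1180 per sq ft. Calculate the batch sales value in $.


Raw_total = N * avg_area = 217 * 53.8920 = 11694.5640 sq ft
Finished = Raw_total * yield / 100 = 11694.5640 * 76.2730 / 100 = 8919.7948 sq ft
Value = Finished * price = 8919.7948 * 2.1180 = 18892.1254 $


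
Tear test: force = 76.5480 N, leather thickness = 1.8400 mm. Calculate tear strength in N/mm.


Formula: Tear strength = force / thickness
Substituting: Tear strength = 76.5480 / 1.8400
Result: 41.6022 N/mm


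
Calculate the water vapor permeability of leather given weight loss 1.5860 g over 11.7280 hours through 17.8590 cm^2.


Formula: WVP = loss / (area * time)
Substituting: WVP = 1.5860 / (17.8590 * 11.7280)
Result: 0.0075722 g/(cm^2*hr)


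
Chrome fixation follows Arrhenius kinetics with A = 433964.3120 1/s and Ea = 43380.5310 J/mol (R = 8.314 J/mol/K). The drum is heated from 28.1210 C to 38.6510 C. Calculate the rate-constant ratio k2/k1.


T1 = 28.1210 + 273.15 = 301.2710 K; T2 = 38.6510 + 273.15 = 311.8010 K
k1 = A * exp(-Ea/(R*T1)) = 433964.3120 * exp(-43380.5310/(8.314*301.2710)) = 0.0130565 1/s
k2 = A * exp(-Ea/(R*T2)) = 433964.3120 * exp(-43380.5310/(8.314*311.8010)) = 0.0234338 1/s
k2/k1 = 0.0234338 / 0.0130565 = 1.7948


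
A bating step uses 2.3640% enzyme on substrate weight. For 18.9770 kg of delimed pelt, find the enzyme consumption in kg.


Formula: Enzyme = substrate * pct / 100
Substituting: Enzyme = 18.9770 * 2.3640 / 100
Result: 0.4486 kg


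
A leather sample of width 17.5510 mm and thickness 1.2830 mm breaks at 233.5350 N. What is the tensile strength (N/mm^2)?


Formula: TS = force / (width * thickness)
Substituting: TS = 233.5350 / (17.5510 * 1.2830)
Result: 10.3711 N/mm^2


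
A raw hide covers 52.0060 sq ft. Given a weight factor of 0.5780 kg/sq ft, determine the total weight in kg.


Formula: Weight = area * weight_per_sqft
Substituting: Weight = 52.0060 * 0.5780
Result: 30.0595 kg


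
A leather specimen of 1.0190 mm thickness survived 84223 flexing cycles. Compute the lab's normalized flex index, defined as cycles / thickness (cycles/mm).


Formula: Index = cycles / thickness
Substituting: Index = 84223 / 1.0190
Result: 82652.6006 cycles/mm


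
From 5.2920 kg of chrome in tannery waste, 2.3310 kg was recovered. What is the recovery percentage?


Formula: Recovery = recovered / input * 100
Substituting: Recovery = 2.3310 / 5.2920 * 100
Result: 44.0476 %


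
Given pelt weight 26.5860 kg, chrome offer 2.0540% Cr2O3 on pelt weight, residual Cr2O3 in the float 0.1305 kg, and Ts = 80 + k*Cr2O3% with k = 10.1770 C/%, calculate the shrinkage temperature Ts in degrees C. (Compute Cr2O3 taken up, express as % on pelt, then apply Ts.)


Offered = pelt * offer_pct / 100 = 26.5860 * 2.0540 / 100 = 0.5461 kg
Uptake = offered - residual = 0.5461 - 0.1305 = 0.4156 kg
Cr2O3% on pelt = uptake / pelt * 100 = 0.4156 / 26.5860 * 100 = 1.5631 %
Ts = 80 + k * Cr2O3% = 80 + 10.1770 * 1.5631 = 95.9081 C


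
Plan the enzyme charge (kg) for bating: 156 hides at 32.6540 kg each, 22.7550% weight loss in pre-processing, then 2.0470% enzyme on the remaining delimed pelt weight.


Total_raw = N * avg_wt = 156 * 32.6540 = 5094.0240 kg
Substrate = Total_raw * (1 - loss/100) = 5094.0240 * (1 - 22.7550/100) = 3934.8788 kg
Enzyme = Substrate * pct / 100 = 3934.8788 * 2.0470 / 100 = 80.5470 kg


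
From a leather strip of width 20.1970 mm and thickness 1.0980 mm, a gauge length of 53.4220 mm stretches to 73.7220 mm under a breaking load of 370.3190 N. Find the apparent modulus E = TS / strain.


TS = F / (w * t) = 370.3190 / (20.1970 * 1.0980) = 16.6989 N/mm^2
strain = (Lf - L0) / L0 = (73.7220 - 53.4220) / 53.4220 = 0.3800
E = TS / strain = 16.6989 / 0.3800 = 43.9451 N/mm^2


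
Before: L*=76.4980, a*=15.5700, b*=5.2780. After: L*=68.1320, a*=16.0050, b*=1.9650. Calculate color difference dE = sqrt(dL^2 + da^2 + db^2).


dL = -8.3660, da = 0.4350, db = -3.3130
dE = sqrt((-8.3660)^2 + 0.4350^2 + (-3.3130)^2) = 9.0086


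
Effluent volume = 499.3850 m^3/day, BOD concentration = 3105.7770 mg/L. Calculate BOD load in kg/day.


Formula: BOD_load = volume * conc / 1000
Substituting: BOD_load = 499.3850 * 3105.7770 / 1000
Result: 1550.9784 kg/day


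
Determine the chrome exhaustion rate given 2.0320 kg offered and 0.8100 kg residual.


Formula: Uptake = (offered - residual) / offered * 100
Substituting: Uptake = (2.0320 - 0.8100) / 2.0320 * 100
Result: 60.1378 %


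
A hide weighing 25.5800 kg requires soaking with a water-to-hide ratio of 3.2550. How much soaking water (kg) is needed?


Formula: Water = hide_weight * ratio
Substituting: Water = 25.5800 * 3.2550
Result: 83.2629 kg


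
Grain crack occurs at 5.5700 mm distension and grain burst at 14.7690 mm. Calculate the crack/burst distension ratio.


Formula: Ratio = crack / burst
Substituting: Ratio = 5.5700 / 14.7690
Result: 0.3771


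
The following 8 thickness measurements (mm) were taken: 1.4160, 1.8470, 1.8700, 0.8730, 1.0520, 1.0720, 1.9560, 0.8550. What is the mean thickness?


Formula: Average = sum / n
Substituting: Average = 10.9410 / 8
Result: 1.3676 mm


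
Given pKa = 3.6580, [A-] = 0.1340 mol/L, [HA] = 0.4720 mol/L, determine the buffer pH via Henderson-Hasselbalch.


ratio = [A-] / [HA] = 0.1340 / 0.4720 = 0.2839
log10(ratio) = -0.5468
pH = pKa + log10(ratio) = 3.6580 - 0.5468 = 3.1112


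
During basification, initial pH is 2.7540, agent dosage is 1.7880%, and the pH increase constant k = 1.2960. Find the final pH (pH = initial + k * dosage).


Formula: pH_final = pH_initial + k * base_pct
Substituting: pH_final = 2.7540 + 1.2960 * 1.7880
Result: 5.0712


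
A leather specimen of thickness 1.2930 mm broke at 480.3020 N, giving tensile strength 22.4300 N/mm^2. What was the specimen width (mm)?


Formula: w = F / (TS * t)
Substituting: w = 480.3020 / (22.4300 * 1.2930)
Result: 16.5610 mm


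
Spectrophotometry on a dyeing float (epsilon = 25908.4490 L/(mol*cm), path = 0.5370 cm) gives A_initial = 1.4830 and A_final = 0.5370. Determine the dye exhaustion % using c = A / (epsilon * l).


c_initial = A_i / (epsilon * l) = 1.4830 / (25908.4490 * 0.5370) = 1.0659e-04 mol/L
c_final = A_f / (epsilon * l) = 0.5370 / (25908.4490 * 0.5370) = 3.8597e-05 mol/L
Exhaustion = (c_initial - c_final) / c_initial * 100 = (1.0659e-04 - 3.8597e-05) / 1.0659e-04 * 100 = 63.7896 %


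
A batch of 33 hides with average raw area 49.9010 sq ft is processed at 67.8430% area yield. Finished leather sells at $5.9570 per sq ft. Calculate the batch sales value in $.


Raw_total = N * avg_area = 33 * 49.9010 = 1646.7330 sq ft
Finished = Raw_total * yield / 100 = 1646.7330 * 67.8430 / 100 = 1117.1931 sq ft
Value = Finished * price = 1117.1931 * 5.9570 = 6655.1191 $


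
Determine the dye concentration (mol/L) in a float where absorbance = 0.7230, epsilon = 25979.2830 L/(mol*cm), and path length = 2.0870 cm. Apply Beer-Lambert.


Formula: c = A / (epsilon * l)
Substituting: c = 0.7230 / (25979.2830 * 2.0870)
Result: 1.3335e-05 mol/L


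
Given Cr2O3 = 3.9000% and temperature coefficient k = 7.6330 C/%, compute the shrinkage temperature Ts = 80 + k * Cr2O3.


Formula: Ts = 80 + k * Cr2O3
Substituting: Ts = 80 + 7.6330 * 3.9000
Result: 109.7687 C


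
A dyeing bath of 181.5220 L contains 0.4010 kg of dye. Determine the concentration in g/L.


Formula: Conc = dye_mass(kg) / volume(L) * 1000
Substituting: Conc = 0.4010 / 181.5220 * 1000
Result: 2.2091 g/L


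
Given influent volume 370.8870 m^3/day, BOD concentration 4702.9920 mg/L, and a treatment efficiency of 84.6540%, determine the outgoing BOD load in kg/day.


Load_in = volume * conc / 1000 = 370.8870 * 4702.9920 / 1000 = 1744.2786 kg/day
Removed = Load_in * eff / 100 = 1744.2786 * 84.6540 / 100 = 1476.6016 kg/day
Load_out = Load_in - Removed = 1744.2786 - 1476.6016 = 267.6770 kg/day


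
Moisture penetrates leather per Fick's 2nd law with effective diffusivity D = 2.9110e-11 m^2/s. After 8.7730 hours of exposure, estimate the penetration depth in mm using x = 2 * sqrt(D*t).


t = 8.7730 hr * 3600 = 31582.8000 s
D * t = 2.9110e-11 * 31582.8000 = 9.1938e-07
x = 2 * sqrt(D*t) = 2 * sqrt(9.1938e-07) = 0.00191768 m = 1.9177 mm


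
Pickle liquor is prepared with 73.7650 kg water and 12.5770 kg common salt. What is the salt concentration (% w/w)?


Formula: Conc = salt / (water + salt) * 100
Substituting: Conc = 12.5770 / (73.7650 + 12.5770) * 100
Result: 14.5665 %


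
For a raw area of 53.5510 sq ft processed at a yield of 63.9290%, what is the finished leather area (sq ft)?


Formula: finished = raw * yield / 100
Substituting: finished = 53.5510 * 63.9290 / 100
Result: 34.2346 sq ft


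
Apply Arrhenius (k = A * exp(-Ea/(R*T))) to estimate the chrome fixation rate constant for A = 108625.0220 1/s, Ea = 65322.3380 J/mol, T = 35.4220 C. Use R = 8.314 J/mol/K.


T_K = T_C + 273.15 = 35.4220 + 273.15 = 308.5720 K
exponent = -Ea / (R * T_K) = -65322.3380 / (8.314 * 308.5720) = -25.4622
k = A * exp(exponent) = 108625.0220 * exp(-25.4622) = 9.5029e-07 1/s


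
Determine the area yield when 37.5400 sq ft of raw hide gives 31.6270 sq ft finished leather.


Formula: Yield = finished / raw * 100
Substituting: Yield = 31.6270 / 37.5400 * 100
Result: 84.2488 %


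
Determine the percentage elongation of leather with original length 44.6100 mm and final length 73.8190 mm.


Formula: Elongation = (Lf - L0) / L0 * 100
Substituting: Elongation = (73.8190 - 44.6100) / 44.6100 * 100
Result: 65.4764 %


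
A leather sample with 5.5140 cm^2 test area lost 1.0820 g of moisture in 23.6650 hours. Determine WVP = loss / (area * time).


Formula: WVP = loss / (area * time)
Substituting: WVP = 1.0820 / (5.5140 * 23.6650)
Result: 0.0082919 g/(cm^2*hr)


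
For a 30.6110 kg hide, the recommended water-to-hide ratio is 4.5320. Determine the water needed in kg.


Formula: Water = hide_weight * ratio
Substituting: Water = 30.6110 * 4.5320
Result: 138.7291 kg


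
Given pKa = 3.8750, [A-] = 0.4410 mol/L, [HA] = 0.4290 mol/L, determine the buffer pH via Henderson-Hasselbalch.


ratio = [A-] / [HA] = 0.4410 / 0.4290 = 1.0280
log10(ratio) = 0.0119813
pH = pKa + log10(ratio) = 3.8750 + 0.0119813 = 3.8870


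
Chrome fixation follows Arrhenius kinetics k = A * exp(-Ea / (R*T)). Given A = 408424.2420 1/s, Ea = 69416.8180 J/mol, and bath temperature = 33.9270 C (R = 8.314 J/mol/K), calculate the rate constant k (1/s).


T_K = T_C + 273.15 = 33.9270 + 273.15 = 307.0770 K
exponent = -Ea / (R * T_K) = -69416.8180 / (8.314 * 307.0770) = -27.1899
k = A * exp(exponent) = 408424.2420 * exp(-27.1899) = 6.3488e-07 1/s


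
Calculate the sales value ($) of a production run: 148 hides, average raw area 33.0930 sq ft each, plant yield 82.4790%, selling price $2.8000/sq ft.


Raw_total = N * avg_area = 148 * 33.0930 = 4897.7640 sq ft
Finished = Raw_total * yield / 100 = 4897.7640 * 82.4790 / 100 = 4039.6268 sq ft
Value = Finished * price = 4039.6268 * 2.8000 = 11310.9550 $


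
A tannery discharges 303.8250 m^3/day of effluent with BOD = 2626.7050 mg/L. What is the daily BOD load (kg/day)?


Formula: BOD_load = volume * conc / 1000
Substituting: BOD_load = 303.8250 * 2626.7050 / 1000
Result: 798.0586 kg/day


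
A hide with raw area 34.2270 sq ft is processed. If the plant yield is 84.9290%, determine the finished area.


Formula: finished = raw * yield / 100
Substituting: finished = 34.2270 * 84.9290 / 100
Result: 29.0686 sq ft


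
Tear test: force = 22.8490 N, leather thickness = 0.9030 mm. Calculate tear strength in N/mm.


Formula: Tear strength = force / thickness
Substituting: Tear strength = 22.8490 / 0.9030
Result: 25.3034 N/mm


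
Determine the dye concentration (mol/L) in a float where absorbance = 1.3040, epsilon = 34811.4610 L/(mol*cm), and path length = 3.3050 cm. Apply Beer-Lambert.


Formula: c = A / (epsilon * l)
Substituting: c = 1.3040 / (34811.4610 * 3.3050)
Result: 1.1334e-05 mol/L


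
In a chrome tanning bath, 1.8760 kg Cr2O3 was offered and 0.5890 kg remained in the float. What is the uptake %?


Formula: Uptake = (offered - residual) / offered * 100
Substituting: Uptake = (1.8760 - 0.5890) / 1.8760 * 100
Result: 68.6034 %


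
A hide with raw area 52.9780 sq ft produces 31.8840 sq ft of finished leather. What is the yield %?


Formula: Yield = finished / raw * 100
Substituting: Yield = 31.8840 / 52.9780 * 100
Result: 60.1835 %


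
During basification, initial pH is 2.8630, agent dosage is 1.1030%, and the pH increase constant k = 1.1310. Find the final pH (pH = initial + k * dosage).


Formula: pH_final = pH_initial + k * base_pct
Substituting: pH_final = 2.8630 + 1.1310 * 1.1030
Result: 4.1105


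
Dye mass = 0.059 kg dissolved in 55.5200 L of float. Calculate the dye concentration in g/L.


Formula: Conc = dye_mass(kg) / volume(L) * 1000
Substituting: Conc = 0.059 / 55.5200 * 1000
Result: 1.0627 g/L


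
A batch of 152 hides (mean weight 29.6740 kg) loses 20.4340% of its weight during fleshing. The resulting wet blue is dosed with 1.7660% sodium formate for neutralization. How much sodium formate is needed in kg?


Total_raw = N * avg_wt = 152 * 29.6740 = 4510.4480 kg
Substrate = Total_raw * (1 - loss/100) = 4510.4480 * (1 - 20.4340/100) = 3588.7831 kg
Neutralizer = Substrate * pct / 100 = 3588.7831 * 1.7660 / 100 = 63.3779 kg


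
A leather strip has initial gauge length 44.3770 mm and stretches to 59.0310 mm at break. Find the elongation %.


Formula: Elongation = (Lf - L0) / L0 * 100
Substituting: Elongation = (59.0310 - 44.3770) / 44.3770 * 100
Result: 33.0216 %


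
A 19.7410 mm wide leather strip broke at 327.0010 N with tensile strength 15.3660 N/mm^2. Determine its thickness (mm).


Formula: t = F / (TS * w)
Substituting: t = 327.0010 / (15.3660 * 19.7410)
Result: 1.0780 mm


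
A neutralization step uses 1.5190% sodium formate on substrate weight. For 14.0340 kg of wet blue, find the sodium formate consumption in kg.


Formula: Neutralizer = substrate * pct / 100
Substituting: Neutralizer = 14.0340 * 1.5190 / 100
Result: 0.2132 kg


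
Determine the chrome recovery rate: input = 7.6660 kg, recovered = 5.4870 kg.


Formula: Recovery = recovered / input * 100
Substituting: Recovery = 5.4870 / 7.6660 * 100
Result: 71.5758 %


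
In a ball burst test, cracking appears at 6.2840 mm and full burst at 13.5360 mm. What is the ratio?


Formula: Ratio = crack / burst
Substituting: Ratio = 6.2840 / 13.5360
Result: 0.4642


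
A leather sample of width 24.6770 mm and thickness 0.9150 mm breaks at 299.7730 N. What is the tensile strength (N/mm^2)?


Formula: TS = force / (width * thickness)
Substituting: TS = 299.7730 / (24.6770 * 0.9150)
Result: 13.2764 N/mm^2


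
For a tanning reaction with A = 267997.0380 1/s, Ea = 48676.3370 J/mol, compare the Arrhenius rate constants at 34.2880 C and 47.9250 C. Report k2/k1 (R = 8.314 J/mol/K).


T1 = 34.2880 + 273.15 = 307.4380 K; T2 = 47.9250 + 273.15 = 321.0750 K
k1 = A * exp(-Ea/(R*T1)) = 267997.0380 * exp(-48676.3370/(8.314*307.4380)) = 0.00143739 1/s
k2 = A * exp(-Ea/(R*T2)) = 267997.0380 * exp(-48676.3370/(8.314*321.0750)) = 0.00322738 1/s
k2/k1 = 0.00322738 / 0.00143739 = 2.2453


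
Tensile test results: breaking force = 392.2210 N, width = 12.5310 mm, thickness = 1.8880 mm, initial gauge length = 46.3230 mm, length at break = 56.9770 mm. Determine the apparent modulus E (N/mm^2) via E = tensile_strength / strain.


TS = F / (w * t) = 392.2210 / (12.5310 * 1.8880) = 16.5784 N/mm^2
strain = (Lf - L0) / L0 = (56.9770 - 46.3230) / 46.3230 = 0.2300
E = TS / strain = 16.5784 / 0.2300 = 72.0820 N/mm^2


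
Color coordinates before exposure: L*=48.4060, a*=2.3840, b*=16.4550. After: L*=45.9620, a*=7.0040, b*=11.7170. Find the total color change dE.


dL = -2.4440, da = 4.6200, db = -4.7380
dE = sqrt((-2.4440)^2 + 4.6200^2 + (-4.7380)^2) = 7.0545


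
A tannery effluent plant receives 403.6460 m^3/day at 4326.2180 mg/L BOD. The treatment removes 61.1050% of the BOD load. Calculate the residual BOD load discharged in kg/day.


Load_in = volume * conc / 1000 = 403.6460 * 4326.2180 / 1000 = 1746.2606 kg/day
Removed = Load_in * eff / 100 = 1746.2606 * 61.1050 / 100 = 1067.0525 kg/day
Load_out = Load_in - Removed = 1746.2606 - 1067.0525 = 679.2081 kg/day


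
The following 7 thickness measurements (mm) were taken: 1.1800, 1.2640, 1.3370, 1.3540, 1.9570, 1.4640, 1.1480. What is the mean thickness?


Formula: Average = sum / n
Substituting: Average = 9.7040 / 7
Result: 1.3863 mm


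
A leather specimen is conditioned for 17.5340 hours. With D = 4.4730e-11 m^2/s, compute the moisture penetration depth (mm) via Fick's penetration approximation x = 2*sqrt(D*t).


t = 17.5340 hr * 3600 = 63122.4000 s
D * t = 4.4730e-11 * 63122.4000 = 2.8235e-06
x = 2 * sqrt(D*t) = 2 * sqrt(2.8235e-06) = 0.00336063 m = 3.3606 mm


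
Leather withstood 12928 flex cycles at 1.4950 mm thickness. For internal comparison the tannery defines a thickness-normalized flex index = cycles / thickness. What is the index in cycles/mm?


Formula: Index = cycles / thickness
Substituting: Index = 12928 / 1.4950
Result: 8647.4916 cycles/mm


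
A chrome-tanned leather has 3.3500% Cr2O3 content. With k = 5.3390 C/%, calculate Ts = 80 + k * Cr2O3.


Formula: Ts = 80 + k * Cr2O3
Substituting: Ts = 80 + 5.3390 * 3.3500
Result: 97.8856 C


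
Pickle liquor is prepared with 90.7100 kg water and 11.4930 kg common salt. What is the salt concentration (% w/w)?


Formula: Conc = salt / (water + salt) * 100
Substituting: Conc = 11.4930 / (90.7100 + 11.4930) * 100
Result: 11.2453 %


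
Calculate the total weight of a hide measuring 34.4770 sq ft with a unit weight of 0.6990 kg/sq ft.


Formula: Weight = area * weight_per_sqft
Substituting: Weight = 34.4770 * 0.6990
Result: 24.0994 kg


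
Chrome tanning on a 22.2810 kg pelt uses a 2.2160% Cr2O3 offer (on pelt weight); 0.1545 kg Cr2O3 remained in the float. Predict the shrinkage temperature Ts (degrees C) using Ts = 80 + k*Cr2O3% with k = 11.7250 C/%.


Offered = pelt * offer_pct / 100 = 22.2810 * 2.2160 / 100 = 0.4937 kg
Uptake = offered - residual = 0.4937 - 0.1545 = 0.3392 kg
Cr2O3% on pelt = uptake / pelt * 100 = 0.3392 / 22.2810 * 100 = 1.5226 %
Ts = 80 + k * Cr2O3% = 80 + 11.7250 * 1.5226 = 97.8523 C


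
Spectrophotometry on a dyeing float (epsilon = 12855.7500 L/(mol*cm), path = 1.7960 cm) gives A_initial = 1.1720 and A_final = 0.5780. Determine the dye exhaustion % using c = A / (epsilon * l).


c_initial = A_i / (epsilon * l) = 1.1720 / (12855.7500 * 1.7960) = 5.0760e-05 mol/L
c_final = A_f / (epsilon * l) = 0.5780 / (12855.7500 * 1.7960) = 2.5034e-05 mol/L
Exhaustion = (c_initial - c_final) / c_initial * 100 = (5.0760e-05 - 2.5034e-05) / 5.0760e-05 * 100 = 50.6826 %


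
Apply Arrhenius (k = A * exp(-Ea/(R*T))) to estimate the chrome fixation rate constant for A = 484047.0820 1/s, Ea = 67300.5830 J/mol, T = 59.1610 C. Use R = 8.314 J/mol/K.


T_K = T_C + 273.15 = 59.1610 + 273.15 = 332.3110 K
exponent = -Ea / (R * T_K) = -67300.5830 / (8.314 * 332.3110) = -24.3593
k = A * exp(exponent) = 484047.0820 * exp(-24.3593) = 1.2758e-05 1/s


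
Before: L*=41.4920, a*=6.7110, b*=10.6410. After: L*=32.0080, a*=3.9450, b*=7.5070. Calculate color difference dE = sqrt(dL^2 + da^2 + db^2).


dL = -9.4840, da = -2.7660, db = -3.1340
dE = sqrt((-9.4840)^2 + (-2.7660)^2 + (-3.1340)^2) = 10.3643


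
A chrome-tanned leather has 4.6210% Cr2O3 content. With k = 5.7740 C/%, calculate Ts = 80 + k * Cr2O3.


Formula: Ts = 80 + k * Cr2O3
Substituting: Ts = 80 + 5.7740 * 4.6210
Result: 106.6817 C


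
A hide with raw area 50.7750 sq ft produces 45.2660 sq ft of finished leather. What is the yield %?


Formula: Yield = finished / raw * 100
Substituting: Yield = 45.2660 / 50.7750 * 100
Result: 89.1502 %


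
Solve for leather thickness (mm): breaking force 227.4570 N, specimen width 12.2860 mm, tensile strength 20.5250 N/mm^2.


Formula: t = F / (TS * w)
Substituting: t = 227.4570 / (20.5250 * 12.2860)
Result: 0.9020 mm


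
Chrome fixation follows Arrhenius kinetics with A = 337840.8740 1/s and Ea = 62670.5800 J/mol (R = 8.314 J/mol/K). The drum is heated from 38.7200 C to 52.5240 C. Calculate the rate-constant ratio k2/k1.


T1 = 38.7200 + 273.15 = 311.8700 K; T2 = 52.5240 + 273.15 = 325.6740 K
k1 = A * exp(-Ea/(R*T1)) = 337840.8740 * exp(-62670.5800/(8.314*311.8700)) = 1.0758e-05 1/s
k2 = A * exp(-Ea/(R*T2)) = 337840.8740 * exp(-62670.5800/(8.314*325.6740)) = 2.9968e-05 1/s
k2/k1 = 2.9968e-05 / 1.0758e-05 = 2.7856


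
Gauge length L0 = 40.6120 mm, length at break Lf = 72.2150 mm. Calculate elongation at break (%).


Formula: Elongation = (Lf - L0) / L0 * 100
Substituting: Elongation = (72.2150 - 40.6120) / 40.6120 * 100
Result: 77.8169 %


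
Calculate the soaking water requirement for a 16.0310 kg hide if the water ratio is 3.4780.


Formula: Water = hide_weight * ratio
Substituting: Water = 16.0310 * 3.4780
Result: 55.7558 kg


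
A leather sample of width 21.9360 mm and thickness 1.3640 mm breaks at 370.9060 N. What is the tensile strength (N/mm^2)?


Formula: TS = force / (width * thickness)
Substituting: TS = 370.9060 / (21.9360 * 1.3640)
Result: 12.3963 N/mm^2


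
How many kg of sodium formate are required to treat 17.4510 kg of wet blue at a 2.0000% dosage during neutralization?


Formula: Neutralizer = substrate * pct / 100
Substituting: Neutralizer = 17.4510 * 2.0000 / 100
Result: 0.3490 kg


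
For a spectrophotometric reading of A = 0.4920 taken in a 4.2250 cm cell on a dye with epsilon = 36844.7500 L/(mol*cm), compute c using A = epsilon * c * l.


Formula: c = A / (epsilon * l)
Substituting: c = 0.4920 / (36844.7500 * 4.2250)
Result: 3.1606e-06 mol/L


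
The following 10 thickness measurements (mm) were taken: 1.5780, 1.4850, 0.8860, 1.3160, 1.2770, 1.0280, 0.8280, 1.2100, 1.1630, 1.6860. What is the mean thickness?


Formula: Average = sum / n
Substituting: Average = 12.4570 / 10
Result: 1.2457 mm


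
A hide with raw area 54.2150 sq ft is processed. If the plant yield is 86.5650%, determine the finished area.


Formula: finished = raw * yield / 100
Substituting: finished = 54.2150 * 86.5650 / 100
Result: 46.9312 sq ft


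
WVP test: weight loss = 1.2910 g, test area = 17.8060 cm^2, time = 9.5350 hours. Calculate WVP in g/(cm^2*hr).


Formula: WVP = loss / (area * time)
Substituting: WVP = 1.2910 / (17.8060 * 9.5350)
Result: 0.00760395 g/(cm^2*hr)


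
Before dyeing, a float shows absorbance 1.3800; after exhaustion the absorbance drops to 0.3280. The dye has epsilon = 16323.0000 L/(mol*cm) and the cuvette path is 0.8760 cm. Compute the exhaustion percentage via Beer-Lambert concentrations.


c_initial = A_i / (epsilon * l) = 1.3800 / (16323.0000 * 0.8760) = 9.6511e-05 mol/L
c_final = A_f / (epsilon * l) = 0.3280 / (16323.0000 * 0.8760) = 2.2939e-05 mol/L
Exhaustion = (c_initial - c_final) / c_initial * 100 = (9.6511e-05 - 2.2939e-05) / 9.6511e-05 * 100 = 76.2319 %


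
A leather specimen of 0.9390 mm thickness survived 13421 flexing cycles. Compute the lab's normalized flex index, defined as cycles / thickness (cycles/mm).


Formula: Index = cycles / thickness
Substituting: Index = 13421 / 0.9390
Result: 14292.8647 cycles/mm


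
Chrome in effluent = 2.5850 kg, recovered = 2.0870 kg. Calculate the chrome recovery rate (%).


Formula: Recovery = recovered / input * 100
Substituting: Recovery = 2.0870 / 2.5850 * 100
Result: 80.7350 %
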